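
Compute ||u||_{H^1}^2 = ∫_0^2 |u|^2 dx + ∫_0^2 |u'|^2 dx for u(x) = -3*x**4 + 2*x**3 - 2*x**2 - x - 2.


||u||_{H^1}^2 = 249338/105

The H^1 norm (squared) on an interval (0, L) is
  ||u||_{H^1}^2 = ∫_0^L u(x)^2 dx + ∫_0^L u'(x)^2 dx.
Compute u'(x) = -12*x**3 + 6*x**2 - 4*x - 1.
Then u(x)^2 = 9*x**8 - 12*x**7 + 16*x**6 - 2*x**5 + 12*x**4 - 4*x**3 + 9*x**2 + 4*x + 4 and u'(x)^2 = 144*x**6 - 144*x**5 + 132*x**4 - 24*x**3 + 4*x**2 + 8*x + 1.
Integrate each monomial from 0 to 2 using ∫_0^2 c·x^n dx = c·2^(n+1)/(n+1):
  ∫_0^2 u(x)^2 dx = ∫_0^2 (9*x^8 - 12*x^7 + 16*x^6 - 2*x^5 + 12*x^4 - 4*x^3 + 9*x^2 + 4*x + 4) dx. Term by term:
    ∫_0^2 9*x^8 dx = 512;  ∫_0^2 -12*x^7 dx = -384;  ∫_0^2 16*x^6 dx = 2048/7;
    ∫_0^2 -2*x^5 dx = -64/3;  ∫_0^2 12*x^4 dx = 384/5;  ∫_0^2 -4*x^3 dx = -16;
    ∫_0^2 9*x^2 dx = 24;  ∫_0^2 4*x dx = 8;  ∫_0^2 4 dx = 8.
  Sum: 512 − 384 + 2048/7 − 64/3 + 384/5 − 16 + 24 + 8 + 8 = 52504/105.
  ∫_0^2 u'(x)^2 dx = ∫_0^2 (144*x^6 - 144*x^5 + 132*x^4 - 24*x^3 + 4*x^2 + 8*x + 1) dx. Term by term:
    ∫_0^2 144*x^6 dx = 18432/7;  ∫_0^2 -144*x^5 dx = -1536;  ∫_0^2 132*x^4 dx = 4224/5;
    ∫_0^2 -24*x^3 dx = -96;  ∫_0^2 4*x^2 dx = 32/3;  ∫_0^2 8*x dx = 16;
    ∫_0^2 1 dx = 2.
  Sum: 18432/7 − 1536 + 4224/5 − 96 + 32/3 + 16 + 2 = 196834/105.
Adding: ||u||_{H^1}^2 = 52504/105 + 196834/105 = 249338/105.


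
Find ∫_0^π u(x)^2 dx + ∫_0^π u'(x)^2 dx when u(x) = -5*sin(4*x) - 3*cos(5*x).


||u||_{H^1(0,π)}^2 = -2080/3 + 659*π/2

u'(x) = 15*sin(5*x) - 20*cos(4*x).
Expand u² and (u')² and integrate term by term on (0, π), using: for integers n ≥ 1, ∫_0^π sin²(nx) dx = ∫_0^π cos²(nx) dx = π/2; for n ≠ n', ∫_0^π sin(nx)sin(n'x) dx = ∫_0^π cos(nx)cos(n'x) dx = 0; and by product-to-sum, ∫_0^π sin(nx)cos(n'x) dx = ½∫_0^π [sin((n+n')x) + sin((n−n')x)] dx, which is 0 when n+n' is even and 2n/(n²−n'²) when n+n' is odd (it need not vanish on (0, π)).
  u² squared terms: (-5)²·∫sin(4x)² dx = 25·π/2 = 25*π/2;  (-3)²·∫cos(5x)² dx = 9·π/2 = 9*π/2.
  u² cross terms: 2·(-5)·(-3)·∫sin(4x)·cos(5x) dx = 30·(-8/9) = -80/3.
  So ∫_0^π u² dx = 25*π/2 + 9*π/2 − 80/3 = -80/3 + 17*π.
  (u')² squared terms: (-20)²·∫cos(4x)² dx = 400·π/2 = 200*π;  (15)²·∫sin(5x)² dx = 225·π/2 = 225*π/2.
  (u')² cross terms: 2·(-20)·(15)·∫cos(4x)·sin(5x) dx = -600·(10/9) = -2000/3.
  So ∫_0^π (u')² dx = 200*π + 225*π/2 − 2000/3 = -2000/3 + 625*π/2.
||u||_{H^1}^2 = (-80/3 + 17*π) + (-2000/3 + 625*π/2) = -2080/3 + 659*π/2.


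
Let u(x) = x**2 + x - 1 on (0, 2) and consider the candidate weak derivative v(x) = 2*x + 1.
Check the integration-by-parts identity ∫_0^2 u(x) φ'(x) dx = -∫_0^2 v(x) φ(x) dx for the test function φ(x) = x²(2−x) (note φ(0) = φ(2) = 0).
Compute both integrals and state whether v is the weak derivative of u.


LHS = -68/15, RHS = -68/15. Yes, v = u' weakly.

u(x) = x**2 + x - 1, classical derivative u'(x) = 2*x + 1.
φ(x) = x²(2−x), so φ'(x) = x*(4 - 3*x).
Note φ(0) = φ(2) = 0, so the boundary term u·φ vanishes.
LHS = ∫_0^2 u(x) φ'(x) dx = ∫_0^2 (-3*x^4 + x^3 + 7*x^2 - 4*x) dx. Term by term:
  ∫_0^2 -3*x^4 dx = -96/5;  ∫_0^2 x^3 dx = 4;  ∫_0^2 7*x^2 dx = 56/3;
  ∫_0^2 -4*x dx = -8.
Sum: -96/5 + 4 + 56/3 − 8 = -68/15.
So LHS = -68/15.
∫_0^2 v(x) φ(x) dx = ∫_0^2 (-2*x^4 + 3*x^3 + 2*x^2) dx. Term by term:
  ∫_0^2 -2*x^4 dx = -64/5;  ∫_0^2 3*x^3 dx = 12;  ∫_0^2 2*x^2 dx = 16/3.
Sum: -64/5 + 12 + 16/3 = 68/15.
So RHS = -∫_0^2 v(x) φ(x) dx = -68/15.
LHS = RHS, so the identity holds for this test φ.
Moreover u is smooth here and v(x) = u'(x) = 2*x + 1 pointwise, so the identity holds for every test function. Hence v is the weak derivative of u.


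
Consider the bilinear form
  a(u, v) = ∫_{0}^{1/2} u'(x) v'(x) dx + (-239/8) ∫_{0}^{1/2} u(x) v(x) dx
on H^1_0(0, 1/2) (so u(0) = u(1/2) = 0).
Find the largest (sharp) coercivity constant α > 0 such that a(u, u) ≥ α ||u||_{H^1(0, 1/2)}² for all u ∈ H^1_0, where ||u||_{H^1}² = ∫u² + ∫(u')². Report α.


α = (-239 + 32*π^2)/(8*(1 + 4*π^2))

Coercivity of a(·,·) on H^1_0(0, 1/2) means a(u, u) ≥ α ||u||_{H^1}² for every u ∈ H^1_0.
The interval has length L = 1/2, and Poincaré/coercivity depend only on L. Here a(u, u) = ∫(u')² + (-239/8)·∫u².
Here c = -239/8 < 0 with |c| < (π/L)² = 4*π^2, so coercivity still holds. The condition a(u,u) ≥ α||u||_{H^1}² reads (1−α)∫(u')² ≥ (α−c)∫u². Any admissible α is ≤ 1 (rapidly oscillating u have ∫u²/∫(u')² → 0), and α = 1 would force 0 ≥ (1−c)∫u², impossible since c < 1; so 1−α > 0. By the sharp Poincaré inequality on H^1_0 of an interval of length L, ∫(u')² ≥ (π/L)²∫u² with equality for the first sine mode sin(π(x−x₀)/L) (x₀ the left endpoint), so the inequality holds for all u iff (1−α)(π/L)² ≥ α − c, i.e. α ≤ ((π/L)² + c)/((π/L)² + 1) = (1 + c(L/π)²)/(1 + (L/π)²). (Direct route, valid since c ≤ 0: Poincaré gives c∫u² ≥ c(L/π)²∫(u')², so a(u,u) ≥ (1 + c(L/π)²)∫(u')², while ||u||_{H^1}² ≤ (1 + (L/π)²)∫(u')²; dividing yields the same α.) With (π/L)² = 4*π^2 and c = -239/8, the largest admissible constant is α = ((π/L)² + c)/((π/L)² + 1).
Simplifying, α = (-239 + 32*π^2)/(8*(1 + 4*π^2)).


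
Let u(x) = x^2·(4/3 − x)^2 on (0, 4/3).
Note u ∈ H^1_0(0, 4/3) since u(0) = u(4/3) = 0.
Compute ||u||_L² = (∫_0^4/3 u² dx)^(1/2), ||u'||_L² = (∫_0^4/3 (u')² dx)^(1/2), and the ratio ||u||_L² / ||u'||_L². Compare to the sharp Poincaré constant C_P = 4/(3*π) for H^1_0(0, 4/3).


||u||_L² / ||u'||_L² = 2*sqrt(3)/9 < C_P = 4/(3*π).

u(x) = x^2·(4/3 − x)^2, so u'(x) = 4*x*(3*x - 4)*(3*x - 2)/9.
u(x) = x^2·(4/3 − x)^2 vanishes at x = 0 and x = 4/3, so u ∈ H^1_0(0, 4/3). Differentiate via the product rule and integrate the resulting polynomials term by term.
  ∫_0^4/3 u² dx = ∫_0^4/3 (x^8 - 16*x^7/3 + 32*x^6/3 - 256*x^5/27 + 256*x^4/81) dx. Term by term:
    ∫_0^4/3 x^8 dx = 262144/177147;  ∫_0^4/3 -16*x^7/3 dx = -131072/19683;  ∫_0^4/3 32*x^6/3 dx = 524288/45927;
    ∫_0^4/3 -256*x^5/27 dx = -524288/59049;  ∫_0^4/3 256*x^4/81 dx = 262144/98415.
  Sum: 262144/177147 − 131072/19683 + 524288/45927 − 524288/59049 + 262144/98415 = 131072/6200145.
  ∫_0^4/3 (u')² dx = ∫_0^4/3 (16*x^6 - 64*x^5 + 832*x^4/9 - 512*x^3/9 + 1024*x^2/81) dx. Term by term:
    ∫_0^4/3 16*x^6 dx = 262144/15309;  ∫_0^4/3 -64*x^5 dx = -131072/2187;  ∫_0^4/3 832*x^4/9 dx = 851968/10935;
    ∫_0^4/3 -512*x^3/9 dx = -32768/729;  ∫_0^4/3 1024*x^2/81 dx = 65536/6561.
  Sum: 262144/15309 − 131072/2187 + 851968/10935 − 32768/729 + 65536/6561 = 32768/229635.
∫_0^4/3 u² dx = 131072/6200145, so ||u||_L² = 256*sqrt(210)/25515.
∫_0^4/3 (u')² dx = 32768/229635, so ||u'||_L² = 128*sqrt(70)/2835.
Ratio ||u||_L² / ||u'||_L² = 2*sqrt(3)/9.
Sharp Poincaré constant on H^1_0(0, 4/3) is C_P = L/π = 4/(3*π), achieved by sin(3*π/4·x).
A polynomial bump cannot attain the sharp Poincaré constant (only the first sine eigenfunction does), so the ratio is strictly less than C_P, consistent with ||u||_L² ≤ C_P ||u'||_L².


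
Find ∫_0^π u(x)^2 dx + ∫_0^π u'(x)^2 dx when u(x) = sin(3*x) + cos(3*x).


||u||_{H^1(0,π)}^2 = 10*π

u'(x) = -3*sin(3*x) + 3*cos(3*x).
Expand u² and (u')² and integrate term by term on (0, π), using: for integers n ≥ 1, ∫_0^π sin²(nx) dx = ∫_0^π cos²(nx) dx = π/2; for n ≠ n', ∫_0^π sin(nx)sin(n'x) dx = ∫_0^π cos(nx)cos(n'x) dx = 0; and by product-to-sum, ∫_0^π sin(nx)cos(n'x) dx = ½∫_0^π [sin((n+n')x) + sin((n−n')x)] dx, which is 0 when n+n' is even and 2n/(n²−n'²) when n+n' is odd (it need not vanish on (0, π)).
  u² squared terms: (1)²·∫cos(3x)² dx = 1·π/2 = π/2;  (1)²·∫sin(3x)² dx = 1·π/2 = π/2.
  u² cross terms: 2·(1)·(1)·∫cos(3x)·sin(3x) dx = 2·(0) = 0.
  So ∫_0^π u² dx = π/2 + π/2 + 0 = π.
  (u')² squared terms: (-3)²·∫sin(3x)² dx = 9·π/2 = 9*π/2;  (3)²·∫cos(3x)² dx = 9·π/2 = 9*π/2.
  (u')² cross terms: 2·(-3)·(3)·∫sin(3x)·cos(3x) dx = -18·(0) = 0.
  So ∫_0^π (u')² dx = 9*π/2 + 9*π/2 + 0 = 9*π.
||u||_{H^1}^2 = (π) + (9*π) = 10*π.


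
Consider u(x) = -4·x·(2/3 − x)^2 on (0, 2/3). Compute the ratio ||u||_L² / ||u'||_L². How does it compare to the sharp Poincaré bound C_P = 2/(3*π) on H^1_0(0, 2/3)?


||u||_L² / ||u'||_L² = sqrt(14)/21 < C_P = 2/(3*π).

u(x) = -4·x·(2/3 − x)^2, so u'(x) = -12*x^2 + 32*x/3 - 16/9.
u(x) = -4·x·(2/3 − x)^2 vanishes at x = 0 and x = 2/3, so u ∈ H^1_0(0, 2/3). Differentiate via the product rule and integrate the resulting polynomials term by term.
  ∫_0^2/3 u² dx = ∫_0^2/3 (16*x^6 - 128*x^5/3 + 128*x^4/3 - 512*x^3/27 + 256*x^2/81) dx. Term by term:
    ∫_0^2/3 16*x^6 dx = 2048/15309;  ∫_0^2/3 -128*x^5/3 dx = -4096/6561;  ∫_0^2/3 128*x^4/3 dx = 4096/3645;
    ∫_0^2/3 -512*x^3/27 dx = -2048/2187;  ∫_0^2/3 256*x^2/81 dx = 2048/6561.
  Sum: 2048/15309 − 4096/6561 + 4096/3645 − 2048/2187 + 2048/6561 = 2048/229635.
  ∫_0^2/3 (u')² dx = ∫_0^2/3 (144*x^4 - 256*x^3 + 1408*x^2/9 - 1024*x/27 + 256/81) dx. Term by term:
    ∫_0^2/3 144*x^4 dx = 512/135;  ∫_0^2/3 -256*x^3 dx = -1024/81;  ∫_0^2/3 1408*x^2/9 dx = 11264/729;
    ∫_0^2/3 -1024*x/27 dx = -2048/243;  ∫_0^2/3 256/81 dx = 512/243.
  Sum: 512/135 − 1024/81 + 11264/729 − 2048/243 + 512/243 = 1024/3645.
∫_0^2/3 u² dx = 2048/229635, so ||u||_L² = 32*sqrt(70)/2835.
∫_0^2/3 (u')² dx = 1024/3645, so ||u'||_L² = 32*sqrt(5)/135.
Ratio ||u||_L² / ||u'||_L² = sqrt(14)/21.
Sharp Poincaré constant on H^1_0(0, 2/3) is C_P = L/π = 2/(3*π), achieved by sin(3*π/2·x).
A polynomial bump cannot attain the sharp Poincaré constant (only the first sine eigenfunction does), so the ratio is strictly less than C_P, consistent with ||u||_L² ≤ C_P ||u'||_L².


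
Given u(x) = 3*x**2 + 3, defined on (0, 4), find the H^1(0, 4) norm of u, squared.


||u||_{H^1}^2 = 15156/5

The H^1 norm (squared) on an interval (0, L) is
  ||u||_{H^1}^2 = ∫_0^L u(x)^2 dx + ∫_0^L u'(x)^2 dx.
Compute u'(x) = 6*x.
Then u(x)^2 = 9*x**4 + 18*x**2 + 9 and u'(x)^2 = 36*x**2.
Integrate each monomial from 0 to 4 using ∫_0^4 c·x^n dx = c·4^(n+1)/(n+1):
  ∫_0^4 u(x)^2 dx = ∫_0^4 (9*x^4 + 18*x^2 + 9) dx. Term by term:
    ∫_0^4 9*x^4 dx = 9216/5;  ∫_0^4 18*x^2 dx = 384;  ∫_0^4 9 dx = 36.
  Sum: 9216/5 + 384 + 36 = 11316/5.
  ∫_0^4 u'(x)^2 dx = ∫_0^4 (36*x^2) dx. Term by term:
    ∫_0^4 36*x^2 dx = 768.
Adding: ||u||_{H^1}^2 = 11316/5 + 768 = 15156/5.


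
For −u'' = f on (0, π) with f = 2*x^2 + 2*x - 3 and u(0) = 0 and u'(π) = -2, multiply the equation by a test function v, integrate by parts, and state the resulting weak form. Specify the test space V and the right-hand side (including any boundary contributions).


V = {v ∈ H^1(0, π) : v(0) = 0} (test functions vanish at x = 0 where u is specified); weak form: ∫_0^π u'v' dx = ∫_0^π (2*x^2 + 2*x - 3) v dx − 2·v(π) for all v ∈ V.

Multiply both sides by a test function v and integrate from 0 to π:
  ∫_0^π −u''(x) v(x) dx = ∫_0^π f(x) v(x) dx.
Integrate the LHS by parts once:
  ∫_0^π −u'' v dx = −[u'(x) v(x)]_0^π + ∫_0^π u'(x) v'(x) dx.
Thus ∫_0^π u'(x) v'(x) dx = ∫_0^π f(x) v(x) dx + [u'(x) v(x)]_0^π.
Choose V so that boundary terms are either known or forced to vanish.
Mixed BC: u(0) = 0 (Dirichlet) and u'(π) = -2 (Neumann). Define V = {v ∈ H^1(0, π) : v(0) = 0}. Then [u' v]_0^π = u'(π)·v(π) − u'(0)·0 = − 2·v(π).
Weak formulation: find u (satisfying any essential BC) such that ∫_0^π u'(x) v'(x) dx = ∫_0^π f v dx − 2·v(π) for all v ∈ V (Dirichlet at 0 absorbed into V; Neumann datum at x = π contributes the boundary term).
Substituting f(x) = 2*x^2 + 2*x - 3, the right-hand side is ∫_0^π (2*x^2 + 2*x - 3) v dx − 2·v(π).


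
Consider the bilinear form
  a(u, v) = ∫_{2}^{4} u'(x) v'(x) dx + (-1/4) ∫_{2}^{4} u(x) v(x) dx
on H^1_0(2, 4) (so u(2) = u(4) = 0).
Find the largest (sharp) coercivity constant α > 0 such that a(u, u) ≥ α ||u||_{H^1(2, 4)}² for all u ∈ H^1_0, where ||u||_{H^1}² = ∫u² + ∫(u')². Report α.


α = (-1 + π^2)/(4 + π^2)

Coercivity of a(·,·) on H^1_0(2, 4) means a(u, u) ≥ α ||u||_{H^1}² for every u ∈ H^1_0.
The interval has length L = 2, and Poincaré/coercivity depend only on L. Here a(u, u) = ∫(u')² + (-1/4)·∫u².
Here c = -1/4 < 0 with |c| < (π/L)² = π^2/4, so coercivity still holds. The condition a(u,u) ≥ α||u||_{H^1}² reads (1−α)∫(u')² ≥ (α−c)∫u². Any admissible α is ≤ 1 (rapidly oscillating u have ∫u²/∫(u')² → 0), and α = 1 would force 0 ≥ (1−c)∫u², impossible since c < 1; so 1−α > 0. By the sharp Poincaré inequality on H^1_0 of an interval of length L, ∫(u')² ≥ (π/L)²∫u² with equality for the first sine mode sin(π(x−x₀)/L) (x₀ the left endpoint), so the inequality holds for all u iff (1−α)(π/L)² ≥ α − c, i.e. α ≤ ((π/L)² + c)/((π/L)² + 1) = (1 + c(L/π)²)/(1 + (L/π)²). (Direct route, valid since c ≤ 0: Poincaré gives c∫u² ≥ c(L/π)²∫(u')², so a(u,u) ≥ (1 + c(L/π)²)∫(u')², while ||u||_{H^1}² ≤ (1 + (L/π)²)∫(u')²; dividing yields the same α.) With (π/L)² = π^2/4 and c = -1/4, the largest admissible constant is α = ((π/L)² + c)/((π/L)² + 1).
Simplifying, α = (-1 + π^2)/(4 + π^2).


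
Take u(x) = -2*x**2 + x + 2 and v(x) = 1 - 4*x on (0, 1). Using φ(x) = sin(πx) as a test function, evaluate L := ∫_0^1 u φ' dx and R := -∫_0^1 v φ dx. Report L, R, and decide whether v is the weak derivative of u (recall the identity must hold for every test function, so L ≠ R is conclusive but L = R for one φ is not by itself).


LHS = 2/π, RHS = 2/π. Yes, v = u' weakly.

u(x) = -2*x**2 + x + 2, classical derivative u'(x) = 1 - 4*x.
φ(x) = sin(πx), so φ'(x) = π*cos(π*x).
Note φ(0) = φ(1) = 0, so the boundary term u·φ vanishes.
LHS = ∫_0^1 u(x) φ'(x) dx = ∫_0^1 (-2*π*x^2*cos(π*x) + π*x*cos(π*x) + 2*π*cos(π*x)) dx. Term by term:
  ∫_0^1 2*π*cos(π*x) dx = 0;  ∫_0^1 π*x*cos(π*x) dx = -2/π;  ∫_0^1 -2*π*x^2*cos(π*x) dx = 4/π.
Sum: 0 − 2/π + 4/π = 2/π.
So LHS = 2/π.
∫_0^1 v(x) φ(x) dx = ∫_0^1 (-4*x*sin(π*x) + sin(π*x)) dx. Term by term:
  ∫_0^1 -4*x*sin(π*x) dx = -4/π;  ∫_0^1 sin(π*x) dx = 2/π.
Sum: -4/π + 2/π = -2/π.
So RHS = -∫_0^1 v(x) φ(x) dx = 2/π.
LHS = RHS, so the identity holds for this test φ.
Moreover u is smooth here and v(x) = u'(x) = 1 - 4*x pointwise, so the identity holds for every test function. Hence v is the weak derivative of u.


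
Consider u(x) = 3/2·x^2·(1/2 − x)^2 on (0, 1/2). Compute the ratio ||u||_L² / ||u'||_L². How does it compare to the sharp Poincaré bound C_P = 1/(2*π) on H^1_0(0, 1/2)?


||u||_L² / ||u'||_L² = sqrt(3)/12 < C_P = 1/(2*π).

u(x) = 3/2·x^2·(1/2 − x)^2, so u'(x) = 3*x*(2*x - 1)*(4*x - 1)/4.
u(x) = 3/2·x^2·(1/2 − x)^2 vanishes at x = 0 and x = 1/2, so u ∈ H^1_0(0, 1/2). Differentiate via the product rule and integrate the resulting polynomials term by term.
  ∫_0^1/2 u² dx = ∫_0^1/2 (9*x^8/4 - 9*x^7/2 + 27*x^6/8 - 9*x^5/8 + 9*x^4/64) dx. Term by term:
    ∫_0^1/2 9*x^8/4 dx = 1/2048;  ∫_0^1/2 -9*x^7/2 dx = -9/4096;  ∫_0^1/2 27*x^6/8 dx = 27/7168;
    ∫_0^1/2 -9*x^5/8 dx = -3/1024;  ∫_0^1/2 9*x^4/64 dx = 9/10240.
  Sum: 1/2048 − 9/4096 + 27/7168 − 3/1024 + 9/10240 = 1/143360.
  ∫_0^1/2 (u')² dx = ∫_0^1/2 (36*x^6 - 54*x^5 + 117*x^4/4 - 27*x^3/4 + 9*x^2/16) dx. Term by term:
    ∫_0^1/2 36*x^6 dx = 9/224;  ∫_0^1/2 -54*x^5 dx = -9/64;  ∫_0^1/2 117*x^4/4 dx = 117/640;
    ∫_0^1/2 -27*x^3/4 dx = -27/256;  ∫_0^1/2 9*x^2/16 dx = 3/128.
  Sum: 9/224 − 9/64 + 117/640 − 27/256 + 3/128 = 3/8960.
∫_0^1/2 u² dx = 1/143360, so ||u||_L² = sqrt(35)/2240.
∫_0^1/2 (u')² dx = 3/8960, so ||u'||_L² = sqrt(105)/560.
Ratio ||u||_L² / ||u'||_L² = sqrt(3)/12.
Sharp Poincaré constant on H^1_0(0, 1/2) is C_P = L/π = 1/(2*π), achieved by sin(2*π·x).
A polynomial bump cannot attain the sharp Poincaré constant (only the first sine eigenfunction does), so the ratio is strictly less than C_P, consistent with ||u||_L² ≤ C_P ||u'||_L².


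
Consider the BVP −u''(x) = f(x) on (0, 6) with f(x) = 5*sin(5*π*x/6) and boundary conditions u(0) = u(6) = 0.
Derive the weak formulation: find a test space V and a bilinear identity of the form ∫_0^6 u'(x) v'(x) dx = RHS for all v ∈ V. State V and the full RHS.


V = H^1_0(0, 6) (so v(0) = v(6) = 0); weak form: ∫_0^6 u'v' dx = ∫_0^6 (5*sin(5*π*x/6)) v dx for all v ∈ V.

Multiply both sides by a test function v and integrate from 0 to 6:
  ∫_0^6 −u''(x) v(x) dx = ∫_0^6 f(x) v(x) dx.
Integrate the LHS by parts once:
  ∫_0^6 −u'' v dx = −[u'(x) v(x)]_0^6 + ∫_0^6 u'(x) v'(x) dx.
Thus ∫_0^6 u'(x) v'(x) dx = ∫_0^6 f(x) v(x) dx + [u'(x) v(x)]_0^6.
Choose V so that boundary terms are either known or forced to vanish.
u is Dirichlet: u(0) = u(6) = 0. Let V = H^1_0(0, 6); then v(0) = v(6) = 0, and [u' v]_0^6 = 0.
Weak formulation: find u (satisfying any essential BC) such that ∫_0^6 u'(x) v'(x) dx = ∫_0^6 f v dx for all v ∈ V.
Substituting f(x) = 5*sin(5*π*x/6), the right-hand side is ∫_0^6 (5*sin(5*π*x/6)) v dx.


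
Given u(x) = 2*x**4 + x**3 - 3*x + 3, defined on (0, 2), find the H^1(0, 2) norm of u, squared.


||u||_{H^1}^2 = 115424/63

The H^1 norm (squared) on an interval (0, L) is
  ||u||_{H^1}^2 = ∫_0^L u(x)^2 dx + ∫_0^L u'(x)^2 dx.
Compute u'(x) = 8*x**3 + 3*x**2 - 3.
Then u(x)^2 = 4*x**8 + 4*x**7 + x**6 - 12*x**5 + 6*x**4 + 6*x**3 + 9*x**2 - 18*x + 9 and u'(x)^2 = 64*x**6 + 48*x**5 + 9*x**4 - 48*x**3 - 18*x**2 + 9.
Integrate each monomial from 0 to 2 using ∫_0^2 c·x^n dx = c·2^(n+1)/(n+1):
  ∫_0^2 u(x)^2 dx = ∫_0^2 (4*x^8 + 4*x^7 + x^6 - 12*x^5 + 6*x^4 + 6*x^3 + 9*x^2 - 18*x + 9) dx. Term by term:
    ∫_0^2 4*x^8 dx = 2048/9;  ∫_0^2 4*x^7 dx = 128;  ∫_0^2 x^6 dx = 128/7;
    ∫_0^2 -12*x^5 dx = -128;  ∫_0^2 6*x^4 dx = 192/5;  ∫_0^2 6*x^3 dx = 24;
    ∫_0^2 9*x^2 dx = 24;  ∫_0^2 -18*x dx = -36;  ∫_0^2 9 dx = 18.
  Sum: 2048/9 + 128 + 128/7 − 128 + 192/5 + 24 + 24 − 36 + 18 = 98986/315.
  ∫_0^2 u'(x)^2 dx = ∫_0^2 (64*x^6 + 48*x^5 + 9*x^4 - 48*x^3 - 18*x^2 + 9) dx. Term by term:
    ∫_0^2 64*x^6 dx = 8192/7;  ∫_0^2 48*x^5 dx = 512;  ∫_0^2 9*x^4 dx = 288/5;
    ∫_0^2 -48*x^3 dx = -192;  ∫_0^2 -18*x^2 dx = -48;  ∫_0^2 9 dx = 18.
  Sum: 8192/7 + 512 + 288/5 − 192 − 48 + 18 = 53126/35.
Adding: ||u||_{H^1}^2 = 98986/315 + 53126/35 = 115424/63.


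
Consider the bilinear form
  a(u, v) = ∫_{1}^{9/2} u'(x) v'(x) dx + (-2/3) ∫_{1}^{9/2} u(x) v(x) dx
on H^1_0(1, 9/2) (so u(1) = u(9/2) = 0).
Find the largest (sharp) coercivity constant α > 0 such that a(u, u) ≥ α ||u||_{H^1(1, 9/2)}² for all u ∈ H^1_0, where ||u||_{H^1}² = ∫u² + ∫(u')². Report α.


α = 2*(-49 + 6*π^2)/(3*(4*π^2 + 49))

Coercivity of a(·,·) on H^1_0(1, 9/2) means a(u, u) ≥ α ||u||_{H^1}² for every u ∈ H^1_0.
The interval has length L = 7/2, and Poincaré/coercivity depend only on L. Here a(u, u) = ∫(u')² + (-2/3)·∫u².
Here c = -2/3 < 0 with |c| < (π/L)² = 4*π^2/49, so coercivity still holds. The condition a(u,u) ≥ α||u||_{H^1}² reads (1−α)∫(u')² ≥ (α−c)∫u². Any admissible α is ≤ 1 (rapidly oscillating u have ∫u²/∫(u')² → 0), and α = 1 would force 0 ≥ (1−c)∫u², impossible since c < 1; so 1−α > 0. By the sharp Poincaré inequality on H^1_0 of an interval of length L, ∫(u')² ≥ (π/L)²∫u² with equality for the first sine mode sin(π(x−x₀)/L) (x₀ the left endpoint), so the inequality holds for all u iff (1−α)(π/L)² ≥ α − c, i.e. α ≤ ((π/L)² + c)/((π/L)² + 1) = (1 + c(L/π)²)/(1 + (L/π)²). (Direct route, valid since c ≤ 0: Poincaré gives c∫u² ≥ c(L/π)²∫(u')², so a(u,u) ≥ (1 + c(L/π)²)∫(u')², while ||u||_{H^1}² ≤ (1 + (L/π)²)∫(u')²; dividing yields the same α.) With (π/L)² = 4*π^2/49 and c = -2/3, the largest admissible constant is α = ((π/L)² + c)/((π/L)² + 1).
Simplifying, α = 2*(-49 + 6*π^2)/(3*(4*π^2 + 49)).


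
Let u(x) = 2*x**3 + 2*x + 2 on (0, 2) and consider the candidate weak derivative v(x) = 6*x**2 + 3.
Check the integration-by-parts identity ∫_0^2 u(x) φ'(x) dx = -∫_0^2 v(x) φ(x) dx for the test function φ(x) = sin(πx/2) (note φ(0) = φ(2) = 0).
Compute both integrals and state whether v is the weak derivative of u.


LHS = -56/π + 192/π^3, RHS = -60/π + 192/π^3. No, v is not the weak derivative of u.

u(x) = 2*x**3 + 2*x + 2, classical derivative u'(x) = 6*x**2 + 2.
φ(x) = sin(πx/2), so φ'(x) = π*cos(π*x/2)/2.
Note φ(0) = φ(2) = 0, so the boundary term u·φ vanishes.
LHS = ∫_0^2 u(x) φ'(x) dx = ∫_0^2 (π*x^3*cos(π*x/2) + π*x*cos(π*x/2) + π*cos(π*x/2)) dx. Term by term:
  ∫_0^2 π*cos(π*x/2) dx = 0;  ∫_0^2 π*x*cos(π*x/2) dx = -8/π;  ∫_0^2 π*x^3*cos(π*x/2) dx = -48/π + 192/π^3.
Sum: 0 − 8/π + -48/π + 192/π^3 = -56/π + 192/π^3.
So LHS = -56/π + 192/π^3.
∫_0^2 v(x) φ(x) dx = ∫_0^2 (6*x^2*sin(π*x/2) + 3*sin(π*x/2)) dx. Term by term:
  ∫_0^2 3*sin(π*x/2) dx = 12/π;  ∫_0^2 6*x^2*sin(π*x/2) dx = -192/π^3 + 48/π.
Sum: 12/π + -192/π^3 + 48/π = -192/π^3 + 60/π.
So RHS = -∫_0^2 v(x) φ(x) dx = -60/π + 192/π^3.
LHS − RHS = 4/π ≠ 0, so the identity fails.
(For a valid weak derivative the identity must hold for EVERY test function, in particular this one. The failure shows v is NOT the weak derivative of u.)
Correct weak derivative would be u'(x) = 6*x**2 + 2.


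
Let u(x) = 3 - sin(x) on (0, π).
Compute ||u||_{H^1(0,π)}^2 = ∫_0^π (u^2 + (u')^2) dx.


||u||_{H^1(0,π)}^2 = -12 + 10*π

u'(x) = -cos(x).
Expand u² and (u')² and integrate term by term on (0, π), using: for integers n ≥ 1, ∫_0^π sin²(nx) dx = ∫_0^π cos²(nx) dx = π/2; for n ≠ n', ∫_0^π sin(nx)sin(n'x) dx = ∫_0^π cos(nx)cos(n'x) dx = 0; and by product-to-sum, ∫_0^π sin(nx)cos(n'x) dx = ½∫_0^π [sin((n+n')x) + sin((n−n')x)] dx, which is 0 when n+n' is even and 2n/(n²−n'²) when n+n' is odd (it need not vanish on (0, π)). For the constant mode: ∫_0^π 1 dx = π, ∫_0^π cos(nx) dx = 0, ∫_0^π sin(nx) dx = (1−(−1)^n)/n.
  u² squared terms: (3)²·∫1 dx = 9·π = 9*π;  (-1)²·∫sin(x)² dx = 1·π/2 = π/2.
  u² cross terms: 2·(3)·(-1)·∫1·sin(x) dx = -6·(2) = -12.
  So ∫_0^π u² dx = 9*π + π/2 − 12 = -12 + 19*π/2.
  (u')² squared terms: (-1)²·∫cos(x)² dx = 1·π/2 = π/2.
  So ∫_0^π (u')² dx = π/2.
||u||_{H^1}^2 = (-12 + 19*π/2) + (π/2) = -12 + 10*π.


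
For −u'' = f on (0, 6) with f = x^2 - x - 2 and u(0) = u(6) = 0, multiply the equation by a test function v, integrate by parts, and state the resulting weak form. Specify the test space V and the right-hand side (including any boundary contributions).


V = H^1_0(0, 6) (so v(0) = v(6) = 0); weak form: ∫_0^6 u'v' dx = ∫_0^6 (x^2 - x - 2) v dx for all v ∈ V.

Multiply both sides by a test function v and integrate from 0 to 6:
  ∫_0^6 −u''(x) v(x) dx = ∫_0^6 f(x) v(x) dx.
Integrate the LHS by parts once:
  ∫_0^6 −u'' v dx = −[u'(x) v(x)]_0^6 + ∫_0^6 u'(x) v'(x) dx.
Thus ∫_0^6 u'(x) v'(x) dx = ∫_0^6 f(x) v(x) dx + [u'(x) v(x)]_0^6.
Choose V so that boundary terms are either known or forced to vanish.
u is Dirichlet: u(0) = u(6) = 0. Let V = H^1_0(0, 6); then v(0) = v(6) = 0, and [u' v]_0^6 = 0.
Weak formulation: find u (satisfying any essential BC) such that ∫_0^6 u'(x) v'(x) dx = ∫_0^6 f v dx for all v ∈ V.
Substituting f(x) = x^2 - x - 2, the right-hand side is ∫_0^6 (x^2 - x - 2) v dx.


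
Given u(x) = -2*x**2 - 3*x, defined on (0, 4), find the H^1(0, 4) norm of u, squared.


||u||_{H^1}^2 = 35228/15

The H^1 norm (squared) on an interval (0, L) is
  ||u||_{H^1}^2 = ∫_0^L u(x)^2 dx + ∫_0^L u'(x)^2 dx.
Compute u'(x) = -4*x - 3.
Then u(x)^2 = 4*x**4 + 12*x**3 + 9*x**2 and u'(x)^2 = 16*x**2 + 24*x + 9.
Integrate each monomial from 0 to 4 using ∫_0^4 c·x^n dx = c·4^(n+1)/(n+1):
  ∫_0^4 u(x)^2 dx = ∫_0^4 (4*x^4 + 12*x^3 + 9*x^2) dx. Term by term:
    ∫_0^4 4*x^4 dx = 4096/5;  ∫_0^4 12*x^3 dx = 768;  ∫_0^4 9*x^2 dx = 192.
  Sum: 4096/5 + 768 + 192 = 8896/5.
  ∫_0^4 u'(x)^2 dx = ∫_0^4 (16*x^2 + 24*x + 9) dx. Term by term:
    ∫_0^4 16*x^2 dx = 1024/3;  ∫_0^4 24*x dx = 192;  ∫_0^4 9 dx = 36.
  Sum: 1024/3 + 192 + 36 = 1708/3.
Adding: ||u||_{H^1}^2 = 8896/5 + 1708/3 = 35228/15.


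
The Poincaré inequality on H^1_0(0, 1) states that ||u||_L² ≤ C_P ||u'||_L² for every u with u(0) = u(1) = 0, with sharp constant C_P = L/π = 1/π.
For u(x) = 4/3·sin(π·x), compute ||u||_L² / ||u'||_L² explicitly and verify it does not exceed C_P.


||u||_L² / ||u'||_L² = 1/π = C_P.

u(x) = 4/3·sin(π·x), so u'(x) = 4*π*cos(π*x)/3.
Writing u(x) = A·sin(kπx/L) with A = 4/3 and k = 1, use ∫_0^L sin²(kπx/L) dx = L/2 and ∫_0^L cos²(kπx/L) dx = L/2.
u² = 16/9·sin²(π·x) and (u')² = 16*π^2/9·cos²(π·x), and each of sin², cos² integrates to L/2 = 1/2 over (0, 1).
∫_0^1 u² dx = 8/9, so ||u||_L² = 2*sqrt(2)/3.
∫_0^1 (u')² dx = 8*π^2/9, so ||u'||_L² = 2*sqrt(2)*π/3.
Ratio ||u||_L² / ||u'||_L² = 1/π.
Sharp Poincaré constant on H^1_0(0, 1) is C_P = L/π = 1/π, achieved by sin(π·x).
This is the k = 1 eigenfunction (up to amplitude), so the ratio equals the sharp Poincaré constant exactly.


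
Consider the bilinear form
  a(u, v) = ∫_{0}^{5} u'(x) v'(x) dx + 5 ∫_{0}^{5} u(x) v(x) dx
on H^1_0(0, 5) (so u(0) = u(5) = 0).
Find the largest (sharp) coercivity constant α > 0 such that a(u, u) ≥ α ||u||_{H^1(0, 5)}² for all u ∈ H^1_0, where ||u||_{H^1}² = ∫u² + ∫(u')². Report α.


α = 1

Coercivity of a(·,·) on H^1_0(0, 5) means a(u, u) ≥ α ||u||_{H^1}² for every u ∈ H^1_0.
The interval has length L = 5, and Poincaré/coercivity depend only on L. Here a(u, u) = ∫(u')² + (5)·∫u².
Here c = 5 ≥ 1, so a(u,u) = ∫(u')² + c∫u² ≥ ∫(u')² + ∫u² = ||u||_{H^1}², i.e. α = 1 works. No larger α is possible: a(u,u) ≥ α||u||_{H^1}² means (1−α)∫(u')² ≥ (α−c)∫u², and for the modes u_n = sin(nπ(x−x₀)/L) (x₀ the left endpoint) one has ∫u_n²/∫(u_n')² = (L/(nπ))² → 0, so a(u_n,u_n)/||u_n||_{H^1}² → 1. Hence the optimal constant is α = 1.
Therefore α = 1.


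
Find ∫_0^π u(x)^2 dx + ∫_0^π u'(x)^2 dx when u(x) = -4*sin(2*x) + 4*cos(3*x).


||u||_{H^1(0,π)}^2 = 256 + 120*π

u'(x) = -12*sin(3*x) - 8*cos(2*x).
Expand u² and (u')² and integrate term by term on (0, π), using: for integers n ≥ 1, ∫_0^π sin²(nx) dx = ∫_0^π cos²(nx) dx = π/2; for n ≠ n', ∫_0^π sin(nx)sin(n'x) dx = ∫_0^π cos(nx)cos(n'x) dx = 0; and by product-to-sum, ∫_0^π sin(nx)cos(n'x) dx = ½∫_0^π [sin((n+n')x) + sin((n−n')x)] dx, which is 0 when n+n' is even and 2n/(n²−n'²) when n+n' is odd (it need not vanish on (0, π)).
  u² squared terms: (-4)²·∫sin(2x)² dx = 16·π/2 = 8*π;  (4)²·∫cos(3x)² dx = 16·π/2 = 8*π.
  u² cross terms: 2·(-4)·(4)·∫sin(2x)·cos(3x) dx = -32·(-4/5) = 128/5.
  So ∫_0^π u² dx = 8*π + 8*π + 128/5 = 128/5 + 16*π.
  (u')² squared terms: (-12)²·∫sin(3x)² dx = 144·π/2 = 72*π;  (-8)²·∫cos(2x)² dx = 64·π/2 = 32*π.
  (u')² cross terms: 2·(-12)·(-8)·∫sin(3x)·cos(2x) dx = 192·(6/5) = 1152/5.
  So ∫_0^π (u')² dx = 72*π + 32*π + 1152/5 = 1152/5 + 104*π.
||u||_{H^1}^2 = (128/5 + 16*π) + (1152/5 + 104*π) = 256 + 120*π.


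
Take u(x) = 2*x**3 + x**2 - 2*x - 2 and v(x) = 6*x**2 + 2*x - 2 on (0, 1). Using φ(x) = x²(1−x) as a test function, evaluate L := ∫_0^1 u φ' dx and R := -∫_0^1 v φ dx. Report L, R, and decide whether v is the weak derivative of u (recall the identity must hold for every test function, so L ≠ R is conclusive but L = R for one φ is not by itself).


LHS = -2/15, RHS = -2/15. Yes, v = u' weakly.

u(x) = 2*x**3 + x**2 - 2*x - 2, classical derivative u'(x) = 6*x**2 + 2*x - 2.
φ(x) = x²(1−x), so φ'(x) = x*(2 - 3*x).
Note φ(0) = φ(1) = 0, so the boundary term u·φ vanishes.
LHS = ∫_0^1 u(x) φ'(x) dx = ∫_0^1 (-6*x^5 + x^4 + 8*x^3 + 2*x^2 - 4*x) dx. Term by term:
  ∫_0^1 -6*x^5 dx = -1;  ∫_0^1 x^4 dx = 1/5;  ∫_0^1 8*x^3 dx = 2;
  ∫_0^1 2*x^2 dx = 2/3;  ∫_0^1 -4*x dx = -2.
Sum: -1 + 1/5 + 2 + 2/3 − 2 = -2/15.
So LHS = -2/15.
∫_0^1 v(x) φ(x) dx = ∫_0^1 (-6*x^5 + 4*x^4 + 4*x^3 - 2*x^2) dx. Term by term:
  ∫_0^1 -6*x^5 dx = -1;  ∫_0^1 4*x^4 dx = 4/5;  ∫_0^1 4*x^3 dx = 1;
  ∫_0^1 -2*x^2 dx = -2/3.
Sum: -1 + 4/5 + 1 − 2/3 = 2/15.
So RHS = -∫_0^1 v(x) φ(x) dx = -2/15.
LHS = RHS, so the identity holds for this test φ.
Moreover u is smooth here and v(x) = u'(x) = 6*x**2 + 2*x - 2 pointwise, so the identity holds for every test function. Hence v is the weak derivative of u.


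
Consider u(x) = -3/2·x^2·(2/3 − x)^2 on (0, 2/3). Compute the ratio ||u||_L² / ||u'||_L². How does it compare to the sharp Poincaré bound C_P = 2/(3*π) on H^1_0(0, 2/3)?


||u||_L² / ||u'||_L² = sqrt(3)/9 < C_P = 2/(3*π).

u(x) = -3/2·x^2·(2/3 − x)^2, so u'(x) = 2*x*(-9*x^2 + 9*x - 2)/3.
u(x) = -3/2·x^2·(2/3 − x)^2 vanishes at x = 0 and x = 2/3, so u ∈ H^1_0(0, 2/3). Differentiate via the product rule and integrate the resulting polynomials term by term.
  ∫_0^2/3 u² dx = ∫_0^2/3 (9*x^8/4 - 6*x^7 + 6*x^6 - 8*x^5/3 + 4*x^4/9) dx. Term by term:
    ∫_0^2/3 9*x^8/4 dx = 128/19683;  ∫_0^2/3 -6*x^7 dx = -64/2187;  ∫_0^2/3 6*x^6 dx = 256/5103;
    ∫_0^2/3 -8*x^5/3 dx = -256/6561;  ∫_0^2/3 4*x^4/9 dx = 128/10935.
  Sum: 128/19683 − 64/2187 + 256/5103 − 256/6561 + 128/10935 = 64/688905.
  ∫_0^2/3 (u')² dx = ∫_0^2/3 (36*x^6 - 72*x^5 + 52*x^4 - 16*x^3 + 16*x^2/9) dx. Term by term:
    ∫_0^2/3 36*x^6 dx = 512/1701;  ∫_0^2/3 -72*x^5 dx = -256/243;  ∫_0^2/3 52*x^4 dx = 1664/1215;
    ∫_0^2/3 -16*x^3 dx = -64/81;  ∫_0^2/3 16*x^2/9 dx = 128/729.
  Sum: 512/1701 − 256/243 + 1664/1215 − 64/81 + 128/729 = 64/25515.
∫_0^2/3 u² dx = 64/688905, so ||u||_L² = 8*sqrt(105)/8505.
∫_0^2/3 (u')² dx = 64/25515, so ||u'||_L² = 8*sqrt(35)/945.
Ratio ||u||_L² / ||u'||_L² = sqrt(3)/9.
Sharp Poincaré constant on H^1_0(0, 2/3) is C_P = L/π = 2/(3*π), achieved by sin(3*π/2·x).
A polynomial bump cannot attain the sharp Poincaré constant (only the first sine eigenfunction does), so the ratio is strictly less than C_P, consistent with ||u||_L² ≤ C_P ||u'||_L².


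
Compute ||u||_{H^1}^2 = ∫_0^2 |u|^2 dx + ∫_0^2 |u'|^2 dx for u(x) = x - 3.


||u||_{H^1}^2 = 32/3

The H^1 norm (squared) on an interval (0, L) is
  ||u||_{H^1}^2 = ∫_0^L u(x)^2 dx + ∫_0^L u'(x)^2 dx.
Compute u'(x) = 1.
Then u(x)^2 = x**2 - 6*x + 9 and u'(x)^2 = 1.
Integrate each monomial from 0 to 2 using ∫_0^2 c·x^n dx = c·2^(n+1)/(n+1):
  ∫_0^2 u(x)^2 dx = ∫_0^2 (x^2 - 6*x + 9) dx. Term by term:
    ∫_0^2 x^2 dx = 8/3;  ∫_0^2 -6*x dx = -12;  ∫_0^2 9 dx = 18.
  Sum: 8/3 − 12 + 18 = 26/3.
  ∫_0^2 u'(x)^2 dx = ∫_0^2 (1) dx. Term by term:
    ∫_0^2 1 dx = 2.
Adding: ||u||_{H^1}^2 = 26/3 + 2 = 32/3.


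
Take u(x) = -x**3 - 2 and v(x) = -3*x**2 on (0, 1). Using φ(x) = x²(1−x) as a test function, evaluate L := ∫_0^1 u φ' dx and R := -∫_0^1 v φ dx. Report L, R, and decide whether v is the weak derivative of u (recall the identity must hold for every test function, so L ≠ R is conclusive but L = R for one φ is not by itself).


LHS = 1/10, RHS = 1/10. Yes, v = u' weakly.

u(x) = -x**3 - 2, classical derivative u'(x) = -3*x**2.
φ(x) = x²(1−x), so φ'(x) = x*(2 - 3*x).
Note φ(0) = φ(1) = 0, so the boundary term u·φ vanishes.
LHS = ∫_0^1 u(x) φ'(x) dx = ∫_0^1 (3*x^5 - 2*x^4 + 6*x^2 - 4*x) dx. Term by term:
  ∫_0^1 3*x^5 dx = 1/2;  ∫_0^1 -2*x^4 dx = -2/5;  ∫_0^1 6*x^2 dx = 2;
  ∫_0^1 -4*x dx = -2.
Sum: 1/2 − 2/5 + 2 − 2 = 1/10.
So LHS = 1/10.
∫_0^1 v(x) φ(x) dx = ∫_0^1 (3*x^5 - 3*x^4) dx. Term by term:
  ∫_0^1 3*x^5 dx = 1/2;  ∫_0^1 -3*x^4 dx = -3/5.
Sum: 1/2 − 3/5 = -1/10.
So RHS = -∫_0^1 v(x) φ(x) dx = 1/10.
LHS = RHS, so the identity holds for this test φ.
Moreover u is smooth here and v(x) = u'(x) = -3*x**2 pointwise, so the identity holds for every test function. Hence v is the weak derivative of u.


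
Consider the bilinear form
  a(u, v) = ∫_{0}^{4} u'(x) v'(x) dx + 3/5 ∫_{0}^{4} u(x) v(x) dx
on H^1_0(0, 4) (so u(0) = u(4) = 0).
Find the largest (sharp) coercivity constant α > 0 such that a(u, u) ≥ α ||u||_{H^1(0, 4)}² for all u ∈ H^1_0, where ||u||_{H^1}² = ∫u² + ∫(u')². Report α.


α = (48/5 + π^2)/(π^2 + 16)

Coercivity of a(·,·) on H^1_0(0, 4) means a(u, u) ≥ α ||u||_{H^1}² for every u ∈ H^1_0.
The interval has length L = 4, and Poincaré/coercivity depend only on L. Here a(u, u) = ∫(u')² + (3/5)·∫u².
Here 0 < c = 3/5 < 1. The condition a(u,u) ≥ α||u||_{H^1}² reads (1−α)∫(u')² ≥ (α−c)∫u². Any admissible α is ≤ 1 (rapidly oscillating u have ∫u²/∫(u')² → 0), and α = 1 would force 0 ≥ (1−c)∫u², impossible since c < 1; so 1−α > 0. By the sharp Poincaré inequality on H^1_0 of an interval of length L, ∫(u')² ≥ (π/L)²∫u² with equality for the first sine mode sin(π(x−x₀)/L) (x₀ the left endpoint), so the inequality holds for all u iff (1−α)(π/L)² ≥ α − c, i.e. α ≤ ((π/L)² + c)/((π/L)² + 1) = (1 + c(L/π)²)/(1 + (L/π)²). With (π/L)² = π^2/16 and c = 3/5, the largest admissible constant is α = ((π/L)² + c)/((π/L)² + 1).
Simplifying, α = (48/5 + π^2)/(π^2 + 16).


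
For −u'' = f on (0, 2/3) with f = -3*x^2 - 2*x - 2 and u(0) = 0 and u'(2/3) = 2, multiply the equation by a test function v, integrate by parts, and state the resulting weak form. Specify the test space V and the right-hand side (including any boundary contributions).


V = {v ∈ H^1(0, 2/3) : v(0) = 0} (test functions vanish at x = 0 where u is specified); weak form: ∫_0^2/3 u'v' dx = ∫_0^2/3 (-3*x^2 - 2*x - 2) v dx + 2·v(2/3) for all v ∈ V.

Multiply both sides by a test function v and integrate from 0 to 2/3:
  ∫_0^2/3 −u''(x) v(x) dx = ∫_0^2/3 f(x) v(x) dx.
Integrate the LHS by parts once:
  ∫_0^2/3 −u'' v dx = −[u'(x) v(x)]_0^2/3 + ∫_0^2/3 u'(x) v'(x) dx.
Thus ∫_0^2/3 u'(x) v'(x) dx = ∫_0^2/3 f(x) v(x) dx + [u'(x) v(x)]_0^2/3.
Choose V so that boundary terms are either known or forced to vanish.
Mixed BC: u(0) = 0 (Dirichlet) and u'(2/3) = 2 (Neumann). Define V = {v ∈ H^1(0, 2/3) : v(0) = 0}. Then [u' v]_0^2/3 = u'(2/3)·v(2/3) − u'(0)·0 = 2·v(2/3).
Weak formulation: find u (satisfying any essential BC) such that ∫_0^2/3 u'(x) v'(x) dx = ∫_0^2/3 f v dx + 2·v(2/3) for all v ∈ V (Dirichlet at 0 absorbed into V; Neumann datum at x = 2/3 contributes the boundary term).
Substituting f(x) = -3*x^2 - 2*x - 2, the right-hand side is ∫_0^2/3 (-3*x^2 - 2*x - 2) v dx + 2·v(2/3).


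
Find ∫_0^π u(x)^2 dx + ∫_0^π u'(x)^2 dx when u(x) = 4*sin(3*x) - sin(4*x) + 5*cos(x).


||u||_{H^1(0,π)}^2 = -32/3 + 227*π/2

u'(x) = -5*sin(x) + 12*cos(3*x) - 4*cos(4*x).
Expand u² and (u')² and integrate term by term on (0, π), using: for integers n ≥ 1, ∫_0^π sin²(nx) dx = ∫_0^π cos²(nx) dx = π/2; for n ≠ n', ∫_0^π sin(nx)sin(n'x) dx = ∫_0^π cos(nx)cos(n'x) dx = 0; and by product-to-sum, ∫_0^π sin(nx)cos(n'x) dx = ½∫_0^π [sin((n+n')x) + sin((n−n')x)] dx, which is 0 when n+n' is even and 2n/(n²−n'²) when n+n' is odd (it need not vanish on (0, π)).
  u² squared terms: (-1)²·∫sin(4x)² dx = 1·π/2 = π/2;  (4)²·∫sin(3x)² dx = 16·π/2 = 8*π;  (5)²·∫cos(x)² dx = 25·π/2 = 25*π/2.
  u² cross terms: 2·(-1)·(4)·∫sin(4x)·sin(3x) dx = -8·(0) = 0;  2·(-1)·(5)·∫sin(4x)·cos(x) dx = -10·(8/15) = -16/3;  2·(4)·(5)·∫sin(3x)·cos(x) dx = 40·(0) = 0.
  So ∫_0^π u² dx = π/2 + 8*π + 25*π/2 + 0 − 16/3 + 0 = -16/3 + 21*π.
  (u')² squared terms: (-5)²·∫sin(x)² dx = 25·π/2 = 25*π/2;  (-4)²·∫cos(4x)² dx = 16·π/2 = 8*π;  (12)²·∫cos(3x)² dx = 144·π/2 = 72*π.
  (u')² cross terms: 2·(-5)·(-4)·∫sin(x)·cos(4x) dx = 40·(-2/15) = -16/3;  2·(-5)·(12)·∫sin(x)·cos(3x) dx = -120·(0) = 0;  2·(-4)·(12)·∫cos(4x)·cos(3x) dx = -96·(0) = 0.
  So ∫_0^π (u')² dx = 25*π/2 + 8*π + 72*π − 16/3 + 0 + 0 = -16/3 + 185*π/2.
||u||_{H^1}^2 = (-16/3 + 21*π) + (-16/3 + 185*π/2) = -32/3 + 227*π/2.


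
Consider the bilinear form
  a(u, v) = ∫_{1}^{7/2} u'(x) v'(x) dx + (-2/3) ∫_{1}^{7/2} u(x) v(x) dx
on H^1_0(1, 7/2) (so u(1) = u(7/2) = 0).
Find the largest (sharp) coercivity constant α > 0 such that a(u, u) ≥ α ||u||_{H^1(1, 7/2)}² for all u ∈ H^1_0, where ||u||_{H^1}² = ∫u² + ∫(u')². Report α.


α = 2*(-25 + 6*π^2)/(3*(25 + 4*π^2))

Coercivity of a(·,·) on H^1_0(1, 7/2) means a(u, u) ≥ α ||u||_{H^1}² for every u ∈ H^1_0.
The interval has length L = 5/2, and Poincaré/coercivity depend only on L. Here a(u, u) = ∫(u')² + (-2/3)·∫u².
Here c = -2/3 < 0 with |c| < (π/L)² = 4*π^2/25, so coercivity still holds. The condition a(u,u) ≥ α||u||_{H^1}² reads (1−α)∫(u')² ≥ (α−c)∫u². Any admissible α is ≤ 1 (rapidly oscillating u have ∫u²/∫(u')² → 0), and α = 1 would force 0 ≥ (1−c)∫u², impossible since c < 1; so 1−α > 0. By the sharp Poincaré inequality on H^1_0 of an interval of length L, ∫(u')² ≥ (π/L)²∫u² with equality for the first sine mode sin(π(x−x₀)/L) (x₀ the left endpoint), so the inequality holds for all u iff (1−α)(π/L)² ≥ α − c, i.e. α ≤ ((π/L)² + c)/((π/L)² + 1) = (1 + c(L/π)²)/(1 + (L/π)²). (Direct route, valid since c ≤ 0: Poincaré gives c∫u² ≥ c(L/π)²∫(u')², so a(u,u) ≥ (1 + c(L/π)²)∫(u')², while ||u||_{H^1}² ≤ (1 + (L/π)²)∫(u')²; dividing yields the same α.) With (π/L)² = 4*π^2/25 and c = -2/3, the largest admissible constant is α = ((π/L)² + c)/((π/L)² + 1).
Simplifying, α = 2*(-25 + 6*π^2)/(3*(25 + 4*π^2)).


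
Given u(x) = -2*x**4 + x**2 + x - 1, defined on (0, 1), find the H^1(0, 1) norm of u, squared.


||u||_{H^1}^2 = 2173/630

The H^1 norm (squared) on an interval (0, L) is
  ||u||_{H^1}^2 = ∫_0^L u(x)^2 dx + ∫_0^L u'(x)^2 dx.
Compute u'(x) = -8*x**3 + 2*x + 1.
Then u(x)^2 = 4*x**8 - 4*x**6 - 4*x**5 + 5*x**4 + 2*x**3 - x**2 - 2*x + 1 and u'(x)^2 = 64*x**6 - 32*x**4 - 16*x**3 + 4*x**2 + 4*x + 1.
Integrate each monomial from 0 to 1 using ∫_0^1 c·x^n dx = c·1^(n+1)/(n+1):
  ∫_0^1 u(x)^2 dx = ∫_0^1 (4*x^8 - 4*x^6 - 4*x^5 + 5*x^4 + 2*x^3 - x^2 - 2*x + 1) dx. Term by term:
    ∫_0^1 4*x^8 dx = 4/9;  ∫_0^1 -4*x^6 dx = -4/7;  ∫_0^1 -4*x^5 dx = -2/3;
    ∫_0^1 5*x^4 dx = 1;  ∫_0^1 2*x^3 dx = 1/2;  ∫_0^1 -x^2 dx = -1/3;
    ∫_0^1 -2*x dx = -1;  ∫_0^1 1 dx = 1.
  Sum: 4/9 − 4/7 − 2/3 + 1 + 1/2 − 1/3 − 1 + 1 = 47/126.
  ∫_0^1 u'(x)^2 dx = ∫_0^1 (64*x^6 - 32*x^4 - 16*x^3 + 4*x^2 + 4*x + 1) dx. Term by term:
    ∫_0^1 64*x^6 dx = 64/7;  ∫_0^1 -32*x^4 dx = -32/5;  ∫_0^1 -16*x^3 dx = -4;
    ∫_0^1 4*x^2 dx = 4/3;  ∫_0^1 4*x dx = 2;  ∫_0^1 1 dx = 1.
  Sum: 64/7 − 32/5 − 4 + 4/3 + 2 + 1 = 323/105.
Adding: ||u||_{H^1}^2 = 47/126 + 323/105 = 2173/630.


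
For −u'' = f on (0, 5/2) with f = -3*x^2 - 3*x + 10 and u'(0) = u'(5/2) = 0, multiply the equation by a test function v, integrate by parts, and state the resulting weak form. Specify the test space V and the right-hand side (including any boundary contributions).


V = H^1(0, 5/2) (no boundary constraint on v; u is determined up to an additive constant); weak form: ∫_0^5/2 u'v' dx = ∫_0^5/2 (-3*x^2 - 3*x + 10) v dx for all v ∈ V.

Multiply both sides by a test function v and integrate from 0 to 5/2:
  ∫_0^5/2 −u''(x) v(x) dx = ∫_0^5/2 f(x) v(x) dx.
Integrate the LHS by parts once:
  ∫_0^5/2 −u'' v dx = −[u'(x) v(x)]_0^5/2 + ∫_0^5/2 u'(x) v'(x) dx.
Thus ∫_0^5/2 u'(x) v'(x) dx = ∫_0^5/2 f(x) v(x) dx + [u'(x) v(x)]_0^5/2.
Choose V so that boundary terms are either known or forced to vanish.
u has homogeneous Neumann: u'(0) = u'(5/2) = 0. So [u' v]_0^5/2 = 0·v(5/2) − 0·v(0) = 0 for any v; take V = H^1(0, 5/2).
Weak formulation: find u (satisfying any essential BC) such that ∫_0^5/2 u'(x) v'(x) dx = ∫_0^5/2 f v dx for all v ∈ V (homogeneous Neumann, so boundary terms vanish).
Substituting f(x) = -3*x^2 - 3*x + 10, the right-hand side is ∫_0^5/2 (-3*x^2 - 3*x + 10) v dx.
Compatibility check (pure Neumann): taking v ≡ 1 ∈ V gives 0 = ∫_0^5/2 f dx + (0) − (0), i.e. ∫_0^5/2 f dx must equal u'(0) − u'(5/2) = 0. Indeed ∫_0^5/2 (-3*x^2 - 3*x + 10) dx = 0, so the data are compatible. The solution is then unique only up to an additive constant (fix it e.g. by requiring ∫_0^5/2 u dx = 0).
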